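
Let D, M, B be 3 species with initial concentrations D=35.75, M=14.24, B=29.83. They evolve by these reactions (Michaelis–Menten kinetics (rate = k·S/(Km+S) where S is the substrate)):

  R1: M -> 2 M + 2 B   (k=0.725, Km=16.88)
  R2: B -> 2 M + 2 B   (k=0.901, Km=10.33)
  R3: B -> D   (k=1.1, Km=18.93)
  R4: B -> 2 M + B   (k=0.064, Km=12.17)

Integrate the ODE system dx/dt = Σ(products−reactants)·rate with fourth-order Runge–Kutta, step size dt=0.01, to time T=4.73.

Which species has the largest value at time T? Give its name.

RK4 with dt=0.01: 473 steps to T=4.73. Trajectory (selected grid times):
t=0.00: D=35.75 M=14.24 B=29.83
t=0.53: D=36.11 M=15.18 B=30.19
t=1.05: D=36.46 M=16.11 B=30.55
t=1.58: D=36.82 M=17.06 B=30.92
t=2.10: D=37.18 M=18.00 B=31.30
t=2.63: D=37.54 M=18.97 B=31.70
t=3.15: D=37.90 M=19.93 B=32.10
t=3.68: D=38.27 M=20.91 B=32.51
t=4.20: D=38.63 M=21.88 B=32.93
t=4.73: D=39.00 M=22.88 B=33.36
At T=4.73: D=39.00 M=22.88 B=33.36; the largest is D.

Dominant species at T: D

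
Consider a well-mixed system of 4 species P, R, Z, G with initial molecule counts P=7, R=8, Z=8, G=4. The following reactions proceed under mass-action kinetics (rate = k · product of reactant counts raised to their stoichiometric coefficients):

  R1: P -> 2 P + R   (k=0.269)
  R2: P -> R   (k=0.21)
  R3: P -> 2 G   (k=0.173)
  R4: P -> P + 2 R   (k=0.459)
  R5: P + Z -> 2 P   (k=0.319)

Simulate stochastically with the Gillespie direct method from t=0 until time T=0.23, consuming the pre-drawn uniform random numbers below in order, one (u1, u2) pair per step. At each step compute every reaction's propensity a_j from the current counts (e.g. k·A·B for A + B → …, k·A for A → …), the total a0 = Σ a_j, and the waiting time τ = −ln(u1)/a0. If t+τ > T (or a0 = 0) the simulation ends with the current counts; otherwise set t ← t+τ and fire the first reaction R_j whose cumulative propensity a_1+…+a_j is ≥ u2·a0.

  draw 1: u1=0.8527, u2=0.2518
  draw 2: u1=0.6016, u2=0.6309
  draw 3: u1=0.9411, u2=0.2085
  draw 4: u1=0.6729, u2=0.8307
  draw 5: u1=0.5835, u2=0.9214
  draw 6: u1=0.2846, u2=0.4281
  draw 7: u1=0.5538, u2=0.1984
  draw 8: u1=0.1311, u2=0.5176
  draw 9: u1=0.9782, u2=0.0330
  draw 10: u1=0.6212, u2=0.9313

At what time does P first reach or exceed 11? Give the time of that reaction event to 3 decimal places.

t=0.000: P=7 R=8 Z=8 G=4
Draw 1: a1=1.883, a2=1.470, a3=1.211, a4=3.213, a5=17.864, a0=25.641; τ=−ln(0.8527)/25.641=0.006 → t=0.006; u2·a0=0.2518·25.641=6.456; a1+…+a3=4.564 < 6.456 ≤ a1+…+a4=7.777 → R4 fires; P=7 R=10 Z=8 G=4
Draw 2: a1=1.883, a2=1.470, a3=1.211, a4=3.213, a5=17.864, a0=25.641; τ=−ln(0.6016)/25.641=0.020 → t=0.026; u2·a0=0.6309·25.641=16.177; a1+…+a4=7.777 < 16.177 ≤ a1+…+a5=25.641 → R5 fires; P=8 R=10 Z=7 G=4
Draw 3: a1=2.152, a2=1.680, a3=1.384, a4=3.672, a5=17.864, a0=26.752; τ=−ln(0.9411)/26.752=0.002 → t=0.028; u2·a0=0.2085·26.752=5.578; a1+…+a3=5.216 < 5.578 ≤ a1+…+a4=8.888 → R4 fires; P=8 R=12 Z=7 G=4
Draw 4: a1=2.152, a2=1.680, a3=1.384, a4=3.672, a5=17.864, a0=26.752; τ=−ln(0.6729)/26.752=0.015 → t=0.043; u2·a0=0.8307·26.752=22.223; a1+…+a4=8.888 < 22.223 ≤ a1+…+a5=26.752 → R5 fires; P=9 R=12 Z=6 G=4
Draw 5: a1=2.421, a2=1.890, a3=1.557, a4=4.131, a5=17.226, a0=27.225; τ=−ln(0.5835)/27.225=0.020 → t=0.063; u2·a0=0.9214·27.225=25.085; a1+…+a4=9.999 < 25.085 ≤ a1+…+a5=27.225 → R5 fires; P=10 R=12 Z=5 G=4
Draw 6: a1=2.690, a2=2.100, a3=1.730, a4=4.590, a5=15.950, a0=27.060; τ=−ln(0.2846)/27.060=0.046 → t=0.109; u2·a0=0.4281·27.060=11.584; a1+…+a4=11.110 < 11.584 ≤ a1+…+a5=27.060 → R5 fires; P=11 R=12 Z=4 G=4
Draw 7: a1=2.959, a2=2.310, a3=1.903, a4=5.049, a5=14.036, a0=26.257; τ=−ln(0.5538)/26.257=0.023 → t=0.132; u2·a0=0.1984·26.257=5.209; a1=2.959 < 5.209 ≤ a1+a2=5.269 → R2 fires; P=10 R=13 Z=4 G=4
Draw 8: a1=2.690, a2=2.100, a3=1.730, a4=4.590, a5=12.760, a0=23.870; τ=−ln(0.1311)/23.870=0.085 → t=0.217; u2·a0=0.5176·23.870=12.355; a1+…+a4=11.110 < 12.355 ≤ a1+…+a5=23.870 → R5 fires; P=11 R=13 Z=3 G=4
Draw 9: a1=2.959, a2=2.310, a3=1.903, a4=5.049, a5=10.527, a0=22.748; τ=−ln(0.9782)/22.748=0.001 → t=0.218; u2·a0=0.0330·22.748=0.751 ≤ a1=2.959 → R1 fires; P=12 R=14 Z=3 G=4
Draw 10: a1=3.228, a2=2.520, a3=2.076, a4=5.508, a5=11.484, a0=24.816; τ=−ln(0.6212)/24.816=0.019 → t=0.237 > T=0.23: stop.
P first becomes ≥ 11 when it reaches 11 at the event at t=0.109.

Threshold first reached at t = 0.109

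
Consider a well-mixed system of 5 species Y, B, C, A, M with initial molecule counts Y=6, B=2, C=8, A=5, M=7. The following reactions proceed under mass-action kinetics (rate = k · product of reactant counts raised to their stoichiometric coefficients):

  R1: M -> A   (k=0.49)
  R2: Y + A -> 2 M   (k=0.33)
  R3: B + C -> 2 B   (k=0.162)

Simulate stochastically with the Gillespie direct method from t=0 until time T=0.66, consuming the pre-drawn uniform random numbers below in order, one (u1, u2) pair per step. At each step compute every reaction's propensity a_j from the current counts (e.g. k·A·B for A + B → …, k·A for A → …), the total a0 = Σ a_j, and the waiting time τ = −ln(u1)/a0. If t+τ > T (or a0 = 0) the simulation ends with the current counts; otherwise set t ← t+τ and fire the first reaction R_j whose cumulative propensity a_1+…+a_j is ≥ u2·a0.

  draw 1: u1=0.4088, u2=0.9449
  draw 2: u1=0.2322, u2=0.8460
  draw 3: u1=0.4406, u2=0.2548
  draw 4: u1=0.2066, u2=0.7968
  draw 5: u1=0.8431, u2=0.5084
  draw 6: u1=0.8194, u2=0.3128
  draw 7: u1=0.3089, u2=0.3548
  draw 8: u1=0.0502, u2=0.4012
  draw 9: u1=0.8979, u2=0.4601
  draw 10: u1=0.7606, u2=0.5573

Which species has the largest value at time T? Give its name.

t=0.000: Y=6 B=2 C=8 A=5 M=7
Draw 1: a1=3.430, a2=9.900, a3=2.592, a0=15.922; τ=−ln(0.4088)/15.922=0.056 → t=0.056; u2·a0=0.9449·15.922=15.045; a1+a2=13.330 < 15.045 ≤ a1+…+a3=15.922 → R3 fires; Y=6 B=3 C=7 A=5 M=7
Draw 2: a1=3.430, a2=9.900, a3=3.402, a0=16.732; τ=−ln(0.2322)/16.732=0.087 → t=0.143; u2·a0=0.8460·16.732=14.155; a1+a2=13.330 < 14.155 ≤ a1+…+a3=16.732 → R3 fires; Y=6 B=4 C=6 A=5 M=7
Draw 3: a1=3.430, a2=9.900, a3=3.888, a0=17.218; τ=−ln(0.4406)/17.218=0.048 → t=0.191; u2·a0=0.2548·17.218=4.387; a1=3.430 < 4.387 ≤ a1+a2=13.330 → R2 fires; Y=5 B=4 C=6 A=4 M=9
Draw 4: a1=4.410, a2=6.600, a3=3.888, a0=14.898; τ=−ln(0.2066)/14.898=0.106 → t=0.297; u2·a0=0.7968·14.898=11.871; a1+a2=11.010 < 11.871 ≤ a1+…+a3=14.898 → R3 fires; Y=5 B=5 C=5 A=4 M=9
Draw 5: a1=4.410, a2=6.600, a3=4.050, a0=15.060; τ=−ln(0.8431)/15.060=0.011 → t=0.308; u2·a0=0.5084·15.060=7.657; a1=4.410 < 7.657 ≤ a1+a2=11.010 → R2 fires; Y=4 B=5 C=5 A=3 M=11
Draw 6: a1=5.390, a2=3.960, a3=4.050, a0=13.400; τ=−ln(0.8194)/13.400=0.015 → t=0.323; u2·a0=0.3128·13.400=4.192 ≤ a1=5.390 → R1 fires; Y=4 B=5 C=5 A=4 M=10
Draw 7: a1=4.900, a2=5.280, a3=4.050, a0=14.230; τ=−ln(0.3089)/14.230=0.083 → t=0.406; u2·a0=0.3548·14.230=5.049; a1=4.900 < 5.049 ≤ a1+a2=10.180 → R2 fires; Y=3 B=5 C=5 A=3 M=12
Draw 8: a1=5.880, a2=2.970, a3=4.050, a0=12.900; τ=−ln(0.0502)/12.900=0.232 → t=0.638; u2·a0=0.4012·12.900=5.175 ≤ a1=5.880 → R1 fires; Y=3 B=5 C=5 A=4 M=11
Draw 9: a1=5.390, a2=3.960, a3=4.050, a0=13.400; τ=−ln(0.8979)/13.400=0.008 → t=0.646; u2·a0=0.4601·13.400=6.165; a1=5.390 < 6.165 ≤ a1+a2=9.350 → R2 fires; Y=2 B=5 C=5 A=3 M=13
Draw 10: a1=6.370, a2=1.980, a3=4.050, a0=12.400; τ=−ln(0.7606)/12.400=0.022 → t=0.668 > T=0.66: stop.
At T=0.66: Y=2 B=5 C=5 A=3 M=13; the largest is M.

Dominant species at T: M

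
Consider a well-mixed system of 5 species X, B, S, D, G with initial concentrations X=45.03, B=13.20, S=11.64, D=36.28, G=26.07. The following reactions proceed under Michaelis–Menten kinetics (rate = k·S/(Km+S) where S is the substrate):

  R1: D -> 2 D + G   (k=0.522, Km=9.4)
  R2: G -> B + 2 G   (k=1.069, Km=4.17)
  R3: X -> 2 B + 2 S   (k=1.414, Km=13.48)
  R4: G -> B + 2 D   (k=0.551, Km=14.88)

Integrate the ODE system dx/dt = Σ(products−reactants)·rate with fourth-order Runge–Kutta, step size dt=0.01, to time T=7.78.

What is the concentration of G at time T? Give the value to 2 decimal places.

G at T = 33.80

RK4 with dt=0.01: 778 steps to T=7.78. Trajectory (selected grid times):
t=0.00: X=45.03 B=13.20 S=11.64 D=36.28 G=26.07
t=0.86: X=44.10 B=16.16 S=13.51 D=37.24 G=26.92
t=1.73: X=43.16 B=19.16 S=15.39 D=38.23 G=27.78
t=2.59: X=42.23 B=22.12 S=17.24 D=39.21 G=28.63
t=3.46: X=41.30 B=25.11 S=19.10 D=40.21 G=29.49
t=4.32: X=40.39 B=28.06 S=20.92 D=41.21 G=30.35
t=5.19: X=39.47 B=31.05 S=22.76 D=42.23 G=31.22
t=6.05: X=38.56 B=33.99 S=24.57 D=43.24 G=32.07
t=6.92: X=37.66 B=36.96 S=26.39 D=44.27 G=32.94
t=7.78: X=36.76 B=39.89 S=28.17 D=45.30 G=33.80
Read off G at T=7.78: 33.80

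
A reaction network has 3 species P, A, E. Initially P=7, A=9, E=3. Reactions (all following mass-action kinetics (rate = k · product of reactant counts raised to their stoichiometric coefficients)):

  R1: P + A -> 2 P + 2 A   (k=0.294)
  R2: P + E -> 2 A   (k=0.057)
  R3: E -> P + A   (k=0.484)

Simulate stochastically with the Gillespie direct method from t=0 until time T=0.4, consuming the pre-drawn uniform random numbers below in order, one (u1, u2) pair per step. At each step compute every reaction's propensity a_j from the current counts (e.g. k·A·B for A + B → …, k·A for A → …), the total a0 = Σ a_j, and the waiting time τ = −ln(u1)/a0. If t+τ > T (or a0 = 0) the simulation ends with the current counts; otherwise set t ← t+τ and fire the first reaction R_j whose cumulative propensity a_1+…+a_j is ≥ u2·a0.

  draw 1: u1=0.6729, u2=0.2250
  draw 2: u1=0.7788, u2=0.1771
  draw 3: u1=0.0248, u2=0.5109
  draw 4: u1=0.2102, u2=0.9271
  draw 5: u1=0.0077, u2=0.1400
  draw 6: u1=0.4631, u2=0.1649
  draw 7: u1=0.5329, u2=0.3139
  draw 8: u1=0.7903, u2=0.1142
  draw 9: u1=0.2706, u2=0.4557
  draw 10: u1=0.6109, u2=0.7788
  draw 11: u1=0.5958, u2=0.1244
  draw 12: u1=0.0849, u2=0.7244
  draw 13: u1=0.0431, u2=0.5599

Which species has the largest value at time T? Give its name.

Dominant species at T: A

t=0.000: P=7 A=9 E=3
Draw 1: a1=18.522, a2=1.197, a3=1.452, a0=21.171; τ=−ln(0.6729)/21.171=0.019 → t=0.019; u2·a0=0.2250·21.171=4.763 ≤ a1=18.522 → R1 fires; P=8 A=10 E=3
Draw 2: a1=23.520, a2=1.368, a3=1.452, a0=26.340; τ=−ln(0.7788)/26.340=0.009 → t=0.028; u2·a0=0.1771·26.340=4.665 ≤ a1=23.520 → R1 fires; P=9 A=11 E=3
Draw 3: a1=29.106, a2=1.539, a3=1.452, a0=32.097; τ=−ln(0.0248)/32.097=0.115 → t=0.143; u2·a0=0.5109·32.097=16.398 ≤ a1=29.106 → R1 fires; P=10 A=12 E=3
Draw 4: a1=35.280, a2=1.710, a3=1.452, a0=38.442; τ=−ln(0.2102)/38.442=0.041 → t=0.184; u2·a0=0.9271·38.442=35.640; a1=35.280 < 35.640 ≤ a1+a2=36.990 → R2 fires; P=9 A=14 E=2
Draw 5: a1=37.044, a2=1.026, a3=0.968, a0=39.038; τ=−ln(0.0077)/39.038=0.125 → t=0.309; u2·a0=0.1400·39.038=5.465 ≤ a1=37.044 → R1 fires; P=10 A=15 E=2
Draw 6: a1=44.100, a2=1.140, a3=0.968, a0=46.208; τ=−ln(0.4631)/46.208=0.017 → t=0.325; u2·a0=0.1649·46.208=7.620 ≤ a1=44.100 → R1 fires; P=11 A=16 E=2
Draw 7: a1=51.744, a2=1.254, a3=0.968, a0=53.966; τ=−ln(0.5329)/53.966=0.012 → t=0.337; u2·a0=0.3139·53.966=16.940 ≤ a1=51.744 → R1 fires; P=12 A=17 E=2
Draw 8: a1=59.976, a2=1.368, a3=0.968, a0=62.312; τ=−ln(0.7903)/62.312=0.004 → t=0.341; u2·a0=0.1142·62.312=7.116 ≤ a1=59.976 → R1 fires; P=13 A=18 E=2
Draw 9: a1=68.796, a2=1.482, a3=0.968, a0=71.246; τ=−ln(0.2706)/71.246=0.018 → t=0.359; u2·a0=0.4557·71.246=32.467 ≤ a1=68.796 → R1 fires; P=14 A=19 E=2
Draw 10: a1=78.204, a2=1.596, a3=0.968, a0=80.768; τ=−ln(0.6109)/80.768=0.006 → t=0.365; u2·a0=0.7788·80.768=62.902 ≤ a1=78.204 → R1 fires; P=15 A=20 E=2
Draw 11: a1=88.200, a2=1.710, a3=0.968, a0=90.878; τ=−ln(0.5958)/90.878=0.006 → t=0.371; u2·a0=0.1244·90.878=11.305 ≤ a1=88.200 → R1 fires; P=16 A=21 E=2
Draw 12: a1=98.784, a2=1.824, a3=0.968, a0=101.576; τ=−ln(0.0849)/101.576=0.024 → t=0.395; u2·a0=0.7244·101.576=73.582 ≤ a1=98.784 → R1 fires; P=17 A=22 E=2
Draw 13: a1=109.956, a2=1.938, a3=0.968, a0=112.862; τ=−ln(0.0431)/112.862=0.028 → t=0.423 > T=0.4: stop.
At T=0.4: P=17 A=22 E=2; the largest is A.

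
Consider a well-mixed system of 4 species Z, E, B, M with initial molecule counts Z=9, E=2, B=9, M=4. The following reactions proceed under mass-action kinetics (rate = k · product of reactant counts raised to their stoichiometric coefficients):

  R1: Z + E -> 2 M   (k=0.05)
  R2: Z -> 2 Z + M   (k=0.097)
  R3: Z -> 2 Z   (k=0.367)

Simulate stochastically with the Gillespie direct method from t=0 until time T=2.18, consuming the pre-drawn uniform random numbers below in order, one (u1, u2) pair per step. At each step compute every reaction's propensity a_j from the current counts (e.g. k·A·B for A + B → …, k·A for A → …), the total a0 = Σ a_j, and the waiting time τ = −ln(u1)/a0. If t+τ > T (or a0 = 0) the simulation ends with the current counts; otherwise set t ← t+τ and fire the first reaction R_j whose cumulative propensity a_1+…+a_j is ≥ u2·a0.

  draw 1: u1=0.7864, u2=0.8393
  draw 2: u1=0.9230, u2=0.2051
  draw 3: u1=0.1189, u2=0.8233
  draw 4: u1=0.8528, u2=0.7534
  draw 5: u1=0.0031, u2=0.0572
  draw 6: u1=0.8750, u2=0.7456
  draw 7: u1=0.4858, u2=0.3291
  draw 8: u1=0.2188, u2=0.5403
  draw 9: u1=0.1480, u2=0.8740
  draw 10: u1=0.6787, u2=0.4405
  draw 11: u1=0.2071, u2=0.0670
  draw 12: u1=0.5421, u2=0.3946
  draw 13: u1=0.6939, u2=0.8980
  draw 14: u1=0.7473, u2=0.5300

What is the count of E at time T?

t=0.000: Z=9 E=2 B=9 M=4
Draw 1: a1=0.900, a2=0.873, a3=3.303, a0=5.076; τ=−ln(0.7864)/5.076=0.047 → t=0.047; u2·a0=0.8393·5.076=4.260; a1+a2=1.773 < 4.260 ≤ a1+…+a3=5.076 → R3 fires; Z=10 E=2 B=9 M=4
Draw 2: a1=1.000, a2=0.970, a3=3.670, a0=5.640; τ=−ln(0.9230)/5.640=0.014 → t=0.062; u2·a0=0.2051·5.640=1.157; a1=1.000 < 1.157 ≤ a1+a2=1.970 → R2 fires; Z=11 E=2 B=9 M=5
Draw 3: a1=1.100, a2=1.067, a3=4.037, a0=6.204; τ=−ln(0.1189)/6.204=0.343 → t=0.405; u2·a0=0.8233·6.204=5.108; a1+a2=2.167 < 5.108 ≤ a1+…+a3=6.204 → R3 fires; Z=12 E=2 B=9 M=5
Draw 4: a1=1.200, a2=1.164, a3=4.404, a0=6.768; τ=−ln(0.8528)/6.768=0.024 → t=0.428; u2·a0=0.7534·6.768=5.099; a1+a2=2.364 < 5.099 ≤ a1+…+a3=6.768 → R3 fires; Z=13 E=2 B=9 M=5
Draw 5: a1=1.300, a2=1.261, a3=4.771, a0=7.332; τ=−ln(0.0031)/7.332=0.788 → t=1.216; u2·a0=0.0572·7.332=0.419 ≤ a1=1.300 → R1 fires; Z=12 E=1 B=9 M=7
Draw 6: a1=0.600, a2=1.164, a3=4.404, a0=6.168; τ=−ln(0.8750)/6.168=0.022 → t=1.238; u2·a0=0.7456·6.168=4.599; a1+a2=1.764 < 4.599 ≤ a1+…+a3=6.168 → R3 fires; Z=13 E=1 B=9 M=7
Draw 7: a1=0.650, a2=1.261, a3=4.771, a0=6.682; τ=−ln(0.4858)/6.682=0.108 → t=1.346; u2·a0=0.3291·6.682=2.199; a1+a2=1.911 < 2.199 ≤ a1+…+a3=6.682 → R3 fires; Z=14 E=1 B=9 M=7
Draw 8: a1=0.700, a2=1.358, a3=5.138, a0=7.196; τ=−ln(0.2188)/7.196=0.211 → t=1.557; u2·a0=0.5403·7.196=3.888; a1+a2=2.058 < 3.888 ≤ a1+…+a3=7.196 → R3 fires; Z=15 E=1 B=9 M=7
Draw 9: a1=0.750, a2=1.455, a3=5.505, a0=7.710; τ=−ln(0.1480)/7.710=0.248 → t=1.805; u2·a0=0.8740·7.710=6.739; a1+a2=2.205 < 6.739 ≤ a1+…+a3=7.710 → R3 fires; Z=16 E=1 B=9 M=7
Draw 10: a1=0.800, a2=1.552, a3=5.872, a0=8.224; τ=−ln(0.6787)/8.224=0.047 → t=1.852; u2·a0=0.4405·8.224=3.623; a1+a2=2.352 < 3.623 ≤ a1+…+a3=8.224 → R3 fires; Z=17 E=1 B=9 M=7
Draw 11: a1=0.850, a2=1.649, a3=6.239, a0=8.738; τ=−ln(0.2071)/8.738=0.180 → t=2.032; u2·a0=0.0670·8.738=0.585 ≤ a1=0.850 → R1 fires; Z=16 E=0 B=9 M=9
Draw 12: a1=0.000, a2=1.552, a3=5.872, a0=7.424; τ=−ln(0.5421)/7.424=0.082 → t=2.115; u2·a0=0.3946·7.424=2.930; a1+a2=1.552 < 2.930 ≤ a1+…+a3=7.424 → R3 fires; Z=17 E=0 B=9 M=9
Draw 13: a1=0.000, a2=1.649, a3=6.239, a0=7.888; τ=−ln(0.6939)/7.888=0.046 → t=2.161; u2·a0=0.8980·7.888=7.083; a1+a2=1.649 < 7.083 ≤ a1+…+a3=7.888 → R3 fires; Z=18 E=0 B=9 M=9
Draw 14: a1=0.000, a2=1.746, a3=6.606, a0=8.352; τ=−ln(0.7473)/8.352=0.035 → t=2.196 > T=2.18: stop.
Read off E at T=2.18: 0

E at T = 0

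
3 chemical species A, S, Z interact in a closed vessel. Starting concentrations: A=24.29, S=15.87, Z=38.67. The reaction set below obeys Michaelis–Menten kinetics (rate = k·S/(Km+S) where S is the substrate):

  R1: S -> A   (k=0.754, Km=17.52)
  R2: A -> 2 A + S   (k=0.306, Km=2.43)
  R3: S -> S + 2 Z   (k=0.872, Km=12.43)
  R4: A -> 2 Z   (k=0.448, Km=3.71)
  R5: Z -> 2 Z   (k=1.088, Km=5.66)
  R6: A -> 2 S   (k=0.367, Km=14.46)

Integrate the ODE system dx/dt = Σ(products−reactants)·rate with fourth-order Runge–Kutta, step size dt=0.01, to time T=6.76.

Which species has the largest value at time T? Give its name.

RK4 with dt=0.01: 676 steps to T=6.76. Trajectory (selected grid times):
t=0.00: A=24.29 S=15.87 Z=38.67
t=0.75: A=24.30 S=16.15 Z=40.70
t=1.50: A=24.32 S=16.44 Z=42.75
t=2.25: A=24.34 S=16.71 Z=44.80
t=3.00: A=24.36 S=16.99 Z=46.86
t=3.76: A=24.39 S=17.27 Z=48.96
t=4.51: A=24.41 S=17.54 Z=51.04
t=5.26: A=24.44 S=17.81 Z=53.13
t=6.01: A=24.47 S=18.08 Z=55.22
t=6.76: A=24.50 S=18.35 Z=57.33
At T=6.76: A=24.50 S=18.35 Z=57.33; the largest is Z.

Dominant species at T: Z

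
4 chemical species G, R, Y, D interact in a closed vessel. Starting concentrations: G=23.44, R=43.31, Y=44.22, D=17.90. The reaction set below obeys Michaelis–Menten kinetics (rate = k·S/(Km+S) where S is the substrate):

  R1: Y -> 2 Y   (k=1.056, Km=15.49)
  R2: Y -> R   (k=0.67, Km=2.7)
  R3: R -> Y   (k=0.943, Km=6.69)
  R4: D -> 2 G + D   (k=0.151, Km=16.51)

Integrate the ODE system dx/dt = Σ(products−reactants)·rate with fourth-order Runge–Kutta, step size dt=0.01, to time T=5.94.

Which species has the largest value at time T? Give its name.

Dominant species at T: Y

RK4 with dt=0.01: 594 steps to T=5.94. Trajectory (selected grid times):
t=0.00: G=23.44 R=43.31 Y=44.22 D=17.90
t=0.66: G=23.54 R=43.19 Y=44.86 D=17.90
t=1.32: G=23.65 R=43.07 Y=45.50 D=17.90
t=1.98: G=23.75 R=42.95 Y=46.14 D=17.90
t=2.64: G=23.85 R=42.82 Y=46.78 D=17.90
t=3.30: G=23.96 R=42.70 Y=47.43 D=17.90
t=3.96: G=24.06 R=42.59 Y=48.07 D=17.90
t=4.62: G=24.17 R=42.47 Y=48.72 D=17.90
t=5.28: G=24.27 R=42.35 Y=49.37 D=17.90
t=5.94: G=24.37 R=42.23 Y=50.02 D=17.90
At T=5.94: G=24.37 R=42.23 Y=50.02 D=17.90; the largest is Y.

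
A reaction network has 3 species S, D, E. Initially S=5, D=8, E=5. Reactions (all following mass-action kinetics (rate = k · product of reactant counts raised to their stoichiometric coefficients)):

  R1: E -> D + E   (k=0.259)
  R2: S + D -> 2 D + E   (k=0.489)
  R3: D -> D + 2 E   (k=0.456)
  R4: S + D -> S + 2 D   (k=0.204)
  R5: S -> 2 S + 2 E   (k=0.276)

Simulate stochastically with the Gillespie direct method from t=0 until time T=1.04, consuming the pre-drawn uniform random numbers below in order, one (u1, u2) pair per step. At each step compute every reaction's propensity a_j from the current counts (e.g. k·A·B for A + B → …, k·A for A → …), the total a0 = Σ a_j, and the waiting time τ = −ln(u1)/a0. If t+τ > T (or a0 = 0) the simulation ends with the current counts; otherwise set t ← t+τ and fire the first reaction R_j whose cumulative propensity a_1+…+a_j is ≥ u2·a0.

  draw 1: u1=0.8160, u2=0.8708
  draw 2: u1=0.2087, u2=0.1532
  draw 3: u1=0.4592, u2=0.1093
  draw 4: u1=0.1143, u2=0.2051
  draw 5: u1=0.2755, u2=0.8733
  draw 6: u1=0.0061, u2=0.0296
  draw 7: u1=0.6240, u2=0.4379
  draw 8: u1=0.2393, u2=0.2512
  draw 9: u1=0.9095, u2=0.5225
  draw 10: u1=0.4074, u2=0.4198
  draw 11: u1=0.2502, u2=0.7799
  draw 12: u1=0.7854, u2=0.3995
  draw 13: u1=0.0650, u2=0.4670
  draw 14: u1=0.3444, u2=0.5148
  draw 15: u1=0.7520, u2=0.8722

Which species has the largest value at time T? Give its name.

Dominant species at T: E

t=0.000: S=5 D=8 E=5
Draw 1: a1=1.295, a2=19.560, a3=3.648, a4=8.160, a5=1.380, a0=34.043; τ=−ln(0.8160)/34.043=0.006 → t=0.006; u2·a0=0.8708·34.043=29.645; a1+…+a3=24.503 < 29.645 ≤ a1+…+a4=32.663 → R4 fires; S=5 D=9 E=5
Draw 2: a1=1.295, a2=22.005, a3=4.104, a4=9.180, a5=1.380, a0=37.964; τ=−ln(0.2087)/37.964=0.041 → t=0.047; u2·a0=0.1532·37.964=5.816; a1=1.295 < 5.816 ≤ a1+a2=23.300 → R2 fires; S=4 D=10 E=6
Draw 3: a1=1.554, a2=19.560, a3=4.560, a4=8.160, a5=1.104, a0=34.938; τ=−ln(0.4592)/34.938=0.022 → t=0.070; u2·a0=0.1093·34.938=3.819; a1=1.554 < 3.819 ≤ a1+a2=21.114 → R2 fires; S=3 D=11 E=7
Draw 4: a1=1.813, a2=16.137, a3=5.016, a4=6.732, a5=0.828, a0=30.526; τ=−ln(0.1143)/30.526=0.071 → t=0.141; u2·a0=0.2051·30.526=6.261; a1=1.813 < 6.261 ≤ a1+a2=17.950 → R2 fires; S=2 D=12 E=8
Draw 5: a1=2.072, a2=11.736, a3=5.472, a4=4.896, a5=0.552, a0=24.728; τ=−ln(0.2755)/24.728=0.052 → t=0.193; u2·a0=0.8733·24.728=21.595; a1+…+a3=19.280 < 21.595 ≤ a1+…+a4=24.176 → R4 fires; S=2 D=13 E=8
Draw 6: a1=2.072, a2=12.714, a3=5.928, a4=5.304, a5=0.552, a0=26.570; τ=−ln(0.0061)/26.570=0.192 → t=0.385; u2·a0=0.0296·26.570=0.786 ≤ a1=2.072 → R1 fires; S=2 D=14 E=8
Draw 7: a1=2.072, a2=13.692, a3=6.384, a4=5.712, a5=0.552, a0=28.412; τ=−ln(0.6240)/28.412=0.017 → t=0.401; u2·a0=0.4379·28.412=12.442; a1=2.072 < 12.442 ≤ a1+a2=15.764 → R2 fires; S=1 D=15 E=9
Draw 8: a1=2.331, a2=7.335, a3=6.840, a4=3.060, a5=0.276, a0=19.842; τ=−ln(0.2393)/19.842=0.072 → t=0.473; u2·a0=0.2512·19.842=4.984; a1=2.331 < 4.984 ≤ a1+a2=9.666 → R2 fires; S=0 D=16 E=10
Draw 9: a1=2.590, a2=0.000, a3=7.296, a4=0.000, a5=0.000, a0=9.886; τ=−ln(0.9095)/9.886=0.010 → t=0.483; u2·a0=0.5225·9.886=5.165; a1+a2=2.590 < 5.165 ≤ a1+…+a3=9.886 → R3 fires; S=0 D=16 E=12
Draw 10: a1=3.108, a2=0.000, a3=7.296, a4=0.000, a5=0.000, a0=10.404; τ=−ln(0.4074)/10.404=0.086 → t=0.569; u2·a0=0.4198·10.404=4.368; a1+a2=3.108 < 4.368 ≤ a1+…+a3=10.404 → R3 fires; S=0 D=16 E=14
Draw 11: a1=3.626, a2=0.000, a3=7.296, a4=0.000, a5=0.000, a0=10.922; τ=−ln(0.2502)/10.922=0.127 → t=0.696; u2·a0=0.7799·10.922=8.518; a1+a2=3.626 < 8.518 ≤ a1+…+a3=10.922 → R3 fires; S=0 D=16 E=16
Draw 12: a1=4.144, a2=0.000, a3=7.296, a4=0.000, a5=0.000, a0=11.440; τ=−ln(0.7854)/11.440=0.021 → t=0.717; u2·a0=0.3995·11.440=4.570; a1+a2=4.144 < 4.570 ≤ a1+…+a3=11.440 → R3 fires; S=0 D=16 E=18
Draw 13: a1=4.662, a2=0.000, a3=7.296, a4=0.000, a5=0.000, a0=11.958; τ=−ln(0.0650)/11.958=0.229 → t=0.946; u2·a0=0.4670·11.958=5.584; a1+a2=4.662 < 5.584 ≤ a1+…+a3=11.958 → R3 fires; S=0 D=16 E=20
Draw 14: a1=5.180, a2=0.000, a3=7.296, a4=0.000, a5=0.000, a0=12.476; τ=−ln(0.3444)/12.476=0.085 → t=1.031; u2·a0=0.5148·12.476=6.423; a1+a2=5.180 < 6.423 ≤ a1+…+a3=12.476 → R3 fires; S=0 D=16 E=22
Draw 15: a1=5.698, a2=0.000, a3=7.296, a4=0.000, a5=0.000, a0=12.994; τ=−ln(0.7520)/12.994=0.022 → t=1.053 > T=1.04: stop.
At T=1.04: S=0 D=16 E=22; the largest is E.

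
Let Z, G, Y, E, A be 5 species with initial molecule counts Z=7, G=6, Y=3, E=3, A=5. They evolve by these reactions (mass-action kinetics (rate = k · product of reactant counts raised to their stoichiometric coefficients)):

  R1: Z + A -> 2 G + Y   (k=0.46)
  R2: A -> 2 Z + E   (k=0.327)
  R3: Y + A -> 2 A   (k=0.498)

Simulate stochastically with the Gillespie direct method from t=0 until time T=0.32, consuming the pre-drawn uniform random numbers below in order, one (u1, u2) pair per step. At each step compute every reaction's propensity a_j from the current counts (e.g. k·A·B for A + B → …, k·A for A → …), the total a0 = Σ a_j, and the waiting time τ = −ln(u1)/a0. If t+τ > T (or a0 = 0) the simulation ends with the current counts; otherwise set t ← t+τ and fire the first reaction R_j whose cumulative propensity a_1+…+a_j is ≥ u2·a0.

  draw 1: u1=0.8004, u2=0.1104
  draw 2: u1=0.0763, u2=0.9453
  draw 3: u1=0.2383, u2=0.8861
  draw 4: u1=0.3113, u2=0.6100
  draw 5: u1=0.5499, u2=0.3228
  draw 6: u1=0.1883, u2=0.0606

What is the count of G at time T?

t=0.000: Z=7 G=6 Y=3 E=3 A=5
Draw 1: a1=16.100, a2=1.635, a3=7.470, a0=25.205; τ=−ln(0.8004)/25.205=0.009 → t=0.009; u2·a0=0.1104·25.205=2.783 ≤ a1=16.100 → R1 fires; Z=6 G=8 Y=4 E=3 A=4
Draw 2: a1=11.040, a2=1.308, a3=7.968, a0=20.316; τ=−ln(0.0763)/20.316=0.127 → t=0.135; u2·a0=0.9453·20.316=19.205; a1+a2=12.348 < 19.205 ≤ a1+…+a3=20.316 → R3 fires; Z=6 G=8 Y=3 E=3 A=5
Draw 3: a1=13.800, a2=1.635, a3=7.470, a0=22.905; τ=−ln(0.2383)/22.905=0.063 → t=0.198; u2·a0=0.8861·22.905=20.296; a1+a2=15.435 < 20.296 ≤ a1+…+a3=22.905 → R3 fires; Z=6 G=8 Y=2 E=3 A=6
Draw 4: a1=16.560, a2=1.962, a3=5.976, a0=24.498; τ=−ln(0.3113)/24.498=0.048 → t=0.246; u2·a0=0.6100·24.498=14.944 ≤ a1=16.560 → R1 fires; Z=5 G=10 Y=3 E=3 A=5
Draw 5: a1=11.500, a2=1.635, a3=7.470, a0=20.605; τ=−ln(0.5499)/20.605=0.029 → t=0.275; u2·a0=0.3228·20.605=6.651 ≤ a1=11.500 → R1 fires; Z=4 G=12 Y=4 E=3 A=4
Draw 6: a1=7.360, a2=1.308, a3=7.968, a0=16.636; τ=−ln(0.1883)/16.636=0.100 → t=0.375 > T=0.32: stop.
Read off G at T=0.32: 12

G at T = 12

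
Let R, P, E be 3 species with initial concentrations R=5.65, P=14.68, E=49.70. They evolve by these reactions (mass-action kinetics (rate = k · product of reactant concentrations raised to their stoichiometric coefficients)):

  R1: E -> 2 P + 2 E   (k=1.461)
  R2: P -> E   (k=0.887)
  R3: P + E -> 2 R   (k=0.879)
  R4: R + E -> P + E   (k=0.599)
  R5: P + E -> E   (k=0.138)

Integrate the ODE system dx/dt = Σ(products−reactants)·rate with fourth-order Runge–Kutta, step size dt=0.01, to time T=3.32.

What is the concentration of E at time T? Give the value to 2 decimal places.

RK4 with dt=0.01: 332 steps to T=3.32. Trajectory (selected grid times):
t=0.00: R=5.65 P=14.68 E=49.70
t=0.37: R=53.75 P=23.43 E=1.16
t=0.74: R=56.27 P=21.51 E=1.09
t=1.11: R=57.49 P=20.87 E=1.10
t=1.48: R=58.24 P=20.73 E=1.10
t=1.84: R=58.80 P=20.78 E=1.10
t=2.21: R=59.31 P=20.89 E=1.10
t=2.58: R=59.78 P=21.02 E=1.10
t=2.95: R=60.24 P=21.16 E=1.10
t=3.32: R=60.68 P=21.30 E=1.09
Read off E at T=3.32: 1.09

E at T = 1.09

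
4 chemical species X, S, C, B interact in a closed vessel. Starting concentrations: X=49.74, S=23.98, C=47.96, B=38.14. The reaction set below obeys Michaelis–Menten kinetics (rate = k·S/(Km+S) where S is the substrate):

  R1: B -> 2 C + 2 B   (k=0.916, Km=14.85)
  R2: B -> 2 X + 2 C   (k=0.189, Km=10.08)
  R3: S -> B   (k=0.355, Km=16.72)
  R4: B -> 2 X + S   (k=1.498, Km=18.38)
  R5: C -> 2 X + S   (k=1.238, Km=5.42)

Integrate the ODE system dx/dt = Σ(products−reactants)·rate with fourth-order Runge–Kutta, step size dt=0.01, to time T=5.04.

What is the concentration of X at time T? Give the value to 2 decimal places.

X at T = 72.61

RK4 with dt=0.01: 504 steps to T=5.04. Trajectory (selected grid times):
t=0.00: X=49.74 S=23.98 C=47.96 B=38.14
t=0.56: X=52.28 S=25.05 C=48.24 B=37.98
t=1.12: X=54.83 S=26.12 C=48.52 B=37.82
t=1.68: X=57.37 S=27.18 C=48.80 B=37.66
t=2.24: X=59.91 S=28.25 C=49.08 B=37.51
t=2.80: X=62.45 S=29.31 C=49.36 B=37.35
t=3.36: X=64.99 S=30.37 C=49.63 B=37.20
t=3.92: X=67.53 S=31.43 C=49.91 B=37.05
t=4.48: X=70.07 S=32.48 C=50.18 B=36.91
t=5.04: X=72.61 S=33.53 C=50.45 B=36.76
Read off X at T=5.04: 72.61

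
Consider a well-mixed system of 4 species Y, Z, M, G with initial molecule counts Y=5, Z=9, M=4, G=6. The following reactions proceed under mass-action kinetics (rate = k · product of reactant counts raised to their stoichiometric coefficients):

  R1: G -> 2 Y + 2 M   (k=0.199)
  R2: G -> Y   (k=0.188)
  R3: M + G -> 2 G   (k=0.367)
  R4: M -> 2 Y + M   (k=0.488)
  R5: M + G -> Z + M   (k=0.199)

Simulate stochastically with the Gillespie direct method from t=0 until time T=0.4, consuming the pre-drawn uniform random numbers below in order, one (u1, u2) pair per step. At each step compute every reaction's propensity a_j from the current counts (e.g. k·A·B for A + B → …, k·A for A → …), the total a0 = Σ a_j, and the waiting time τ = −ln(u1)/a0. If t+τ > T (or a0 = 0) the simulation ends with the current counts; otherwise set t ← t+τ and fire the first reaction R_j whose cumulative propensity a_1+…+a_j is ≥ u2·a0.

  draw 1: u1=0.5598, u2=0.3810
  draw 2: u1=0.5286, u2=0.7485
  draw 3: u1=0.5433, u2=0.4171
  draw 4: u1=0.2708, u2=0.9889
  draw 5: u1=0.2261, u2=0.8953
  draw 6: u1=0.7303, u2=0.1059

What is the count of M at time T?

t=0.000: Y=5 Z=9 M=4 G=6
Draw 1: a1=1.194, a2=1.128, a3=8.808, a4=1.952, a5=4.776, a0=17.858; τ=−ln(0.5598)/17.858=0.032 → t=0.032; u2·a0=0.3810·17.858=6.804; a1+a2=2.322 < 6.804 ≤ a1+…+a3=11.130 → R3 fires; Y=5 Z=9 M=3 G=7
Draw 2: a1=1.393, a2=1.316, a3=7.707, a4=1.464, a5=4.179, a0=16.059; τ=−ln(0.5286)/16.059=0.040 → t=0.072; u2·a0=0.7485·16.059=12.020; a1+…+a4=11.880 < 12.020 ≤ a1+…+a5=16.059 → R5 fires; Y=5 Z=10 M=3 G=6
Draw 3: a1=1.194, a2=1.128, a3=6.606, a4=1.464, a5=3.582, a0=13.974; τ=−ln(0.5433)/13.974=0.044 → t=0.116; u2·a0=0.4171·13.974=5.829; a1+a2=2.322 < 5.829 ≤ a1+…+a3=8.928 → R3 fires; Y=5 Z=10 M=2 G=7
Draw 4: a1=1.393, a2=1.316, a3=5.138, a4=0.976, a5=2.786, a0=11.609; τ=−ln(0.2708)/11.609=0.113 → t=0.228; u2·a0=0.9889·11.609=11.480; a1+…+a4=8.823 < 11.480 ≤ a1+…+a5=11.609 → R5 fires; Y=5 Z=11 M=2 G=6
Draw 5: a1=1.194, a2=1.128, a3=4.404, a4=0.976, a5=2.388, a0=10.090; τ=−ln(0.2261)/10.090=0.147 → t=0.376; u2·a0=0.8953·10.090=9.034; a1+…+a4=7.702 < 9.034 ≤ a1+…+a5=10.090 → R5 fires; Y=5 Z=12 M=2 G=5
Draw 6: a1=0.995, a2=0.940, a3=3.670, a4=0.976, a5=1.990, a0=8.571; τ=−ln(0.7303)/8.571=0.037 → t=0.412 > T=0.4: stop.
Read off M at T=0.4: 2

M at T = 2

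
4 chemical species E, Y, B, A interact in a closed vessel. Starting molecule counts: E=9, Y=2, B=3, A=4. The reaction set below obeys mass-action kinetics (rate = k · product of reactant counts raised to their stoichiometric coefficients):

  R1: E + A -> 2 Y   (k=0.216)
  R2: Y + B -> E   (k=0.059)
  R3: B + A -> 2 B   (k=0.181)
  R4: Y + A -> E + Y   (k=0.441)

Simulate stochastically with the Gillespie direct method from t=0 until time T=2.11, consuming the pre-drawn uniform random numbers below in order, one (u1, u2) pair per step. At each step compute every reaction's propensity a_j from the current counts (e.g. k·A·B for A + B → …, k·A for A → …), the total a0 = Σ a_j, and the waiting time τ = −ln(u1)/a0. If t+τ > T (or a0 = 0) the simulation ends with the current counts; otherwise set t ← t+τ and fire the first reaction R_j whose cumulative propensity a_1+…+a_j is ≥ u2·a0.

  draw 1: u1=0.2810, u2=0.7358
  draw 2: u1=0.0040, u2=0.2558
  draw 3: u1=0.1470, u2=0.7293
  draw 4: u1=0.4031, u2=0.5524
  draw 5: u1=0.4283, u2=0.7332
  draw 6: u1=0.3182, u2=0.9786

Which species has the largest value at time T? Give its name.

Dominant species at T: E

t=0.000: E=9 Y=2 B=3 A=4
Draw 1: a1=7.776, a2=0.354, a3=2.172, a4=3.528, a0=13.830; τ=−ln(0.2810)/13.830=0.092 → t=0.092; u2·a0=0.7358·13.830=10.176; a1+a2=8.130 < 10.176 ≤ a1+…+a3=10.302 → R3 fires; E=9 Y=2 B=4 A=3
Draw 2: a1=5.832, a2=0.472, a3=2.172, a4=2.646, a0=11.122; τ=−ln(0.0040)/11.122=0.496 → t=0.588; u2·a0=0.2558·11.122=2.845 ≤ a1=5.832 → R1 fires; E=8 Y=4 B=4 A=2
Draw 3: a1=3.456, a2=0.944, a3=1.448, a4=3.528, a0=9.376; τ=−ln(0.1470)/9.376=0.204 → t=0.793; u2·a0=0.7293·9.376=6.838; a1+…+a3=5.848 < 6.838 ≤ a1+…+a4=9.376 → R4 fires; E=9 Y=4 B=4 A=1
Draw 4: a1=1.944, a2=0.944, a3=0.724, a4=1.764, a0=5.376; τ=−ln(0.4031)/5.376=0.169 → t=0.962; u2·a0=0.5524·5.376=2.970; a1+a2=2.888 < 2.970 ≤ a1+…+a3=3.612 → R3 fires; E=9 Y=4 B=5 A=0
Draw 5: a1=0.000, a2=1.180, a3=0.000, a4=0.000, a0=1.180; τ=−ln(0.4283)/1.180=0.719 → t=1.680; u2·a0=0.7332·1.180=0.865; a1=0.000 < 0.865 ≤ a1+a2=1.180 → R2 fires; E=10 Y=3 B=4 A=0
Draw 6: a1=0.000, a2=0.708, a3=0.000, a4=0.000, a0=0.708; τ=−ln(0.3182)/0.708=1.617 → t=3.298 > T=2.11: stop.
At T=2.11: E=10 Y=3 B=4 A=0; the largest is E.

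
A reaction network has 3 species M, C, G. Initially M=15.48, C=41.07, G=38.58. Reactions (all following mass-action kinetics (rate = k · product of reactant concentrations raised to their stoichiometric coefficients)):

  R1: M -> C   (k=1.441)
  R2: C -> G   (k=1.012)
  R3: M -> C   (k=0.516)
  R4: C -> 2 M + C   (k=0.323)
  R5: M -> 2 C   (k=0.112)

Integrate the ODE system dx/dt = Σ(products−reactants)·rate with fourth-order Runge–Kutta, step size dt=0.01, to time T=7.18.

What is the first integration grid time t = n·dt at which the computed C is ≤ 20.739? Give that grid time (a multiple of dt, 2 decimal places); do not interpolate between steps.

RK4 with dt=0.01: 718 steps to T=7.18. Trajectory (selected grid times):
t=0.00: M=15.48 C=41.07 G=38.58
t=0.80: M=12.27 C=34.45 G=69.16
t=1.60: M=10.07 C=28.46 G=94.55
t=2.39: M=8.32 C=23.53 G=115.28
t=2.91: M=7.34 C=20.76 G=126.92
t=2.92: M=7.32 C=20.71 G=127.13
t=3.19: M=6.86 C=19.40 G=132.60
t=3.99: M=5.65 C=16.00 G=146.89
t=4.79: M=4.66 C=13.19 G=158.67
t=5.58: M=3.85 C=10.90 G=168.27
t=6.38: M=3.18 C=8.99 G=176.30
t=7.18: M=2.62 C=7.41 G=182.92
C(2.91)=20.759 > 20.739 but C(2.92)=20.709 ≤ 20.739, so the first grid time is t=2.92.

Threshold first reached at t = 2.92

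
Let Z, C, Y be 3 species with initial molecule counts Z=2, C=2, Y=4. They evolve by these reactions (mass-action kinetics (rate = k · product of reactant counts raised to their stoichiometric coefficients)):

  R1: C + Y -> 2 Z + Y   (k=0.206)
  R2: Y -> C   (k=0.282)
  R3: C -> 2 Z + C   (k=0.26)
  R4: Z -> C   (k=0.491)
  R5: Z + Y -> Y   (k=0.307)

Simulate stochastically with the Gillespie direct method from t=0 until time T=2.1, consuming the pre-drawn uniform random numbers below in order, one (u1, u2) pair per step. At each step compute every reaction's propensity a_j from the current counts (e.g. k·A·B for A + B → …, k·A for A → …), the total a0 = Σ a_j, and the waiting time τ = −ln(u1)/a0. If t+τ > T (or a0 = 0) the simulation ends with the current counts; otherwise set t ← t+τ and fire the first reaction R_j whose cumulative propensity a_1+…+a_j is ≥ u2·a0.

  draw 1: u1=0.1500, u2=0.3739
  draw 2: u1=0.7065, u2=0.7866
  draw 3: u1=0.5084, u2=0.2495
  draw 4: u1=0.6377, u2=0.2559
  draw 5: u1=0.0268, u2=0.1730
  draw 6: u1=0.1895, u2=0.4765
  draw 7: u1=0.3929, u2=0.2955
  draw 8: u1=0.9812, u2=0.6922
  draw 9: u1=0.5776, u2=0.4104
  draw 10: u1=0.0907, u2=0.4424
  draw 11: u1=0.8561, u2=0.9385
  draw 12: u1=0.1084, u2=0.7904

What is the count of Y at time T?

t=0.000: Z=2 C=2 Y=4
Draw 1: a1=1.648, a2=1.128, a3=0.520, a4=0.982, a5=2.456, a0=6.734; τ=−ln(0.1500)/6.734=0.282 → t=0.282; u2·a0=0.3739·6.734=2.518; a1=1.648 < 2.518 ≤ a1+a2=2.776 → R2 fires; Z=2 C=3 Y=3
Draw 2: a1=1.854, a2=0.846, a3=0.780, a4=0.982, a5=1.842, a0=6.304; τ=−ln(0.7065)/6.304=0.055 → t=0.337; u2·a0=0.7866·6.304=4.959; a1+…+a4=4.462 < 4.959 ≤ a1+…+a5=6.304 → R5 fires; Z=1 C=3 Y=3
Draw 3: a1=1.854, a2=0.846, a3=0.780, a4=0.491, a5=0.921, a0=4.892; τ=−ln(0.5084)/4.892=0.138 → t=0.475; u2·a0=0.2495·4.892=1.221 ≤ a1=1.854 → R1 fires; Z=3 C=2 Y=3
Draw 4: a1=1.236, a2=0.846, a3=0.520, a4=1.473, a5=2.763, a0=6.838; τ=−ln(0.6377)/6.838=0.066 → t=0.541; u2·a0=0.2559·6.838=1.750; a1=1.236 < 1.750 ≤ a1+a2=2.082 → R2 fires; Z=3 C=3 Y=2
Draw 5: a1=1.236, a2=0.564, a3=0.780, a4=1.473, a5=1.842, a0=5.895; τ=−ln(0.0268)/5.895=0.614 → t=1.155; u2·a0=0.1730·5.895=1.020 ≤ a1=1.236 → R1 fires; Z=5 C=2 Y=2
Draw 6: a1=0.824, a2=0.564, a3=0.520, a4=2.455, a5=3.070, a0=7.433; τ=−ln(0.1895)/7.433=0.224 → t=1.379; u2·a0=0.4765·7.433=3.542; a1+…+a3=1.908 < 3.542 ≤ a1+…+a4=4.363 → R4 fires; Z=4 C=3 Y=2
Draw 7: a1=1.236, a2=0.564, a3=0.780, a4=1.964, a5=2.456, a0=7.000; τ=−ln(0.3929)/7.000=0.133 → t=1.512; u2·a0=0.2955·7.000=2.068; a1+a2=1.800 < 2.068 ≤ a1+…+a3=2.580 → R3 fires; Z=6 C=3 Y=2
Draw 8: a1=1.236, a2=0.564, a3=0.780, a4=2.946, a5=3.684, a0=9.210; τ=−ln(0.9812)/9.210=0.002 → t=1.514; u2·a0=0.6922·9.210=6.375; a1+…+a4=5.526 < 6.375 ≤ a1+…+a5=9.210 → R5 fires; Z=5 C=3 Y=2
Draw 9: a1=1.236, a2=0.564, a3=0.780, a4=2.455, a5=3.070, a0=8.105; τ=−ln(0.5776)/8.105=0.068 → t=1.582; u2·a0=0.4104·8.105=3.326; a1+…+a3=2.580 < 3.326 ≤ a1+…+a4=5.035 → R4 fires; Z=4 C=4 Y=2
Draw 10: a1=1.648, a2=0.564, a3=1.040, a4=1.964, a5=2.456, a0=7.672; τ=−ln(0.0907)/7.672=0.313 → t=1.895; u2·a0=0.4424·7.672=3.394; a1+…+a3=3.252 < 3.394 ≤ a1+…+a4=5.216 → R4 fires; Z=3 C=5 Y=2
Draw 11: a1=2.060, a2=0.564, a3=1.300, a4=1.473, a5=1.842, a0=7.239; τ=−ln(0.8561)/7.239=0.021 → t=1.916; u2·a0=0.9385·7.239=6.794; a1+…+a4=5.397 < 6.794 ≤ a1+…+a5=7.239 → R5 fires; Z=2 C=5 Y=2
Draw 12: a1=2.060, a2=0.564, a3=1.300, a4=0.982, a5=1.228, a0=6.134; τ=−ln(0.1084)/6.134=0.362 → t=2.278 > T=2.1: stop.
Read off Y at T=2.1: 2

Y at T = 2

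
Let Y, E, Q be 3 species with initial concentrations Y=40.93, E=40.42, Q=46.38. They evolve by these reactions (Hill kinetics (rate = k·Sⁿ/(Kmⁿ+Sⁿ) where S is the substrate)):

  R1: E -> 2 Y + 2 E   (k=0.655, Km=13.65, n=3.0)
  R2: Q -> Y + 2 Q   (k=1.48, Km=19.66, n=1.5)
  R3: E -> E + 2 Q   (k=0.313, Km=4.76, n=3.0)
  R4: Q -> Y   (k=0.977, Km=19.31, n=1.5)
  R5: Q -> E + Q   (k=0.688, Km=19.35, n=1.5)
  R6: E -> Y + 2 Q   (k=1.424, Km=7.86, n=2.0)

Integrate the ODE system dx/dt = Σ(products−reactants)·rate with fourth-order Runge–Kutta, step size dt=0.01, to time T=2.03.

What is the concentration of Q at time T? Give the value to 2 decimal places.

RK4 with dt=0.01: 203 steps to T=2.03. Trajectory (selected grid times):
t=0.00: Y=40.93 E=40.42 Q=46.38
t=0.23: Y=41.98 E=40.37 Q=47.24
t=0.45: Y=42.99 E=40.33 Q=48.07
t=0.68: Y=44.04 E=40.29 Q=48.94
t=0.90: Y=45.06 E=40.25 Q=49.77
t=1.13: Y=46.12 E=40.20 Q=50.63
t=1.35: Y=47.13 E=40.16 Q=51.46
t=1.58: Y=48.20 E=40.12 Q=52.33
t=1.80: Y=49.22 E=40.08 Q=53.16
t=2.03: Y=50.29 E=40.04 Q=54.03
Read off Q at T=2.03: 54.03

Q at T = 54.03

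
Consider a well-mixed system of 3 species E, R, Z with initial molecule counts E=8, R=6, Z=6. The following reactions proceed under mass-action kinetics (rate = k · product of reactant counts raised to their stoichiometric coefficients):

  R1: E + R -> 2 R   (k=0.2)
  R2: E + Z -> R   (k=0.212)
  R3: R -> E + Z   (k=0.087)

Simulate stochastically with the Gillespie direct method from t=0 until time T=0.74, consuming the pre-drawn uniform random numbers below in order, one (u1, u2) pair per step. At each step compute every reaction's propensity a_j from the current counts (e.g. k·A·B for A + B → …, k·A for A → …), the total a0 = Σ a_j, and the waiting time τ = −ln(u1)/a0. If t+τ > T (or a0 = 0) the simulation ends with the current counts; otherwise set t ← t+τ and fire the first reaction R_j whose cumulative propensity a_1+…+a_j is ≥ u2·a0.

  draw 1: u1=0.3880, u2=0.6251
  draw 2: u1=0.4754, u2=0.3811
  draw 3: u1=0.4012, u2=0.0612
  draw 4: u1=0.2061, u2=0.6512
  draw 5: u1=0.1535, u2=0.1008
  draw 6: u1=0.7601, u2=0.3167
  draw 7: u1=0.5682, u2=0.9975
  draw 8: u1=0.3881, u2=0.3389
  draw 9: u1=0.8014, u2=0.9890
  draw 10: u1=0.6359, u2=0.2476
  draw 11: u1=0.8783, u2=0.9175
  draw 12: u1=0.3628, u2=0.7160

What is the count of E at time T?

t=0.000: E=8 R=6 Z=6
Draw 1: a1=9.600, a2=10.176, a3=0.522, a0=20.298; τ=−ln(0.3880)/20.298=0.047 → t=0.047; u2·a0=0.6251·20.298=12.688; a1=9.600 < 12.688 ≤ a1+a2=19.776 → R2 fires; E=7 R=7 Z=5
Draw 2: a1=9.800, a2=7.420, a3=0.609, a0=17.829; τ=−ln(0.4754)/17.829=0.042 → t=0.088; u2·a0=0.3811·17.829=6.795 ≤ a1=9.800 → R1 fires; E=6 R=8 Z=5
Draw 3: a1=9.600, a2=6.360, a3=0.696, a0=16.656; τ=−ln(0.4012)/16.656=0.055 → t=0.143; u2·a0=0.0612·16.656=1.019 ≤ a1=9.600 → R1 fires; E=5 R=9 Z=5
Draw 4: a1=9.000, a2=5.300, a3=0.783, a0=15.083; τ=−ln(0.2061)/15.083=0.105 → t=0.248; u2·a0=0.6512·15.083=9.822; a1=9.000 < 9.822 ≤ a1+a2=14.300 → R2 fires; E=4 R=10 Z=4
Draw 5: a1=8.000, a2=3.392, a3=0.870, a0=12.262; τ=−ln(0.1535)/12.262=0.153 → t=0.401; u2·a0=0.1008·12.262=1.236 ≤ a1=8.000 → R1 fires; E=3 R=11 Z=4
Draw 6: a1=6.600, a2=2.544, a3=0.957, a0=10.101; τ=−ln(0.7601)/10.101=0.027 → t=0.428; u2·a0=0.3167·10.101=3.199 ≤ a1=6.600 → R1 fires; E=2 R=12 Z=4
Draw 7: a1=4.800, a2=1.696, a3=1.044, a0=7.540; τ=−ln(0.5682)/7.540=0.075 → t=0.503; u2·a0=0.9975·7.540=7.521; a1+a2=6.496 < 7.521 ≤ a1+…+a3=7.540 → R3 fires; E=3 R=11 Z=5
Draw 8: a1=6.600, a2=3.180, a3=0.957, a0=10.737; τ=−ln(0.3881)/10.737=0.088 → t=0.591; u2·a0=0.3389·10.737=3.639 ≤ a1=6.600 → R1 fires; E=2 R=12 Z=5
Draw 9: a1=4.800, a2=2.120, a3=1.044, a0=7.964; τ=−ln(0.8014)/7.964=0.028 → t=0.619; u2·a0=0.9890·7.964=7.876; a1+a2=6.920 < 7.876 ≤ a1+…+a3=7.964 → R3 fires; E=3 R=11 Z=6
Draw 10: a1=6.600, a2=3.816, a3=0.957, a0=11.373; τ=−ln(0.6359)/11.373=0.040 → t=0.659; u2·a0=0.2476·11.373=2.816 ≤ a1=6.600 → R1 fires; E=2 R=12 Z=6
Draw 11: a1=4.800, a2=2.544, a3=1.044, a0=8.388; τ=−ln(0.8783)/8.388=0.015 → t=0.674; u2·a0=0.9175·8.388=7.696; a1+a2=7.344 < 7.696 ≤ a1+…+a3=8.388 → R3 fires; E=3 R=11 Z=7
Draw 12: a1=6.600, a2=4.452, a3=0.957, a0=12.009; τ=−ln(0.3628)/12.009=0.084 → t=0.759 > T=0.74: stop.
Read off E at T=0.74: 3

E at T = 3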